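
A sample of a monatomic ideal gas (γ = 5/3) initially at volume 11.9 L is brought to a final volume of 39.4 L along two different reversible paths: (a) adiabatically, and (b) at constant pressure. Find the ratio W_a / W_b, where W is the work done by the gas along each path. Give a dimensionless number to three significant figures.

Path (a) adiabatic: W = P₁V₁(1 − (V₁/V₂)^(γ−1))/(γ−1) → W_a/(P₁V₁) = 0.8248.
Path (b) isobaric: W = P₁(V₂ − V₁) → W_b/(P₁V₁) = 2.311.
W_a / W_b = 0.8248 / 2.311 = 0.3569.

W_a / W_b ≈ 0.357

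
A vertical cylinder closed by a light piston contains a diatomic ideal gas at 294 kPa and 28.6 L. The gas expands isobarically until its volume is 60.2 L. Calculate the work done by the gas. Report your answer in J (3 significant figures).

W ≈ 9290 J

Isobaric: W = P ΔV.
W = (294 kPa)(60.2 − 28.6 L) = (294)(31.6) = 9290 J.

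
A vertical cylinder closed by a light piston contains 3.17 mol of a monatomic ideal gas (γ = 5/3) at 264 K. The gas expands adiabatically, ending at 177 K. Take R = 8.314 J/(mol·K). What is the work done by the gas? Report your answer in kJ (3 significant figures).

W ≈ 3.44 kJ

Adiabatic ⇒ Q = 0, so W_by = −ΔU = nCᵥ(T₁ − T₂).
Cᵥ = 3R/2 = 12.47 J/(mol·K).
W = (3.17)(12.47)(264 − 177) = 3439 J.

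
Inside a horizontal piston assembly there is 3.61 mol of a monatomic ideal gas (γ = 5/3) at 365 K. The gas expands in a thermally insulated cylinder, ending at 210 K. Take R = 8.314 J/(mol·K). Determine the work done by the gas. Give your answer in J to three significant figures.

Adiabatic ⇒ Q = 0, so W_by = −ΔU = nCᵥ(T₁ − T₂).
Cᵥ = 3R/2 = 12.47 J/(mol·K).
W = (3.61)(12.47)(365 − 210) = 6978 J.

W ≈ 6980 J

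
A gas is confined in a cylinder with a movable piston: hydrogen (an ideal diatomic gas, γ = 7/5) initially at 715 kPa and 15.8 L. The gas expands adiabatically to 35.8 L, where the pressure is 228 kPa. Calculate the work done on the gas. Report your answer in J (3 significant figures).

W ≈ -7840 J

Adiabatic: W = (P₁V₁ − P₂V₂)/(γ − 1) with γ = 7/5.
P₁V₁ = 11297 J, P₂V₂ = 8162 J.
W = (11297 − 8162) / 0.4 = 7837 J.
Work on gas = −W_by = -7837 J.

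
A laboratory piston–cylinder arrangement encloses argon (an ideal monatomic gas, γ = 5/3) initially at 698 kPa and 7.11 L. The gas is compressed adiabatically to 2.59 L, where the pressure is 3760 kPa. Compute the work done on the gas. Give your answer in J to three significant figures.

Adiabatic: W = (P₁V₁ − P₂V₂)/(γ − 1) with γ = 5/3.
P₁V₁ = 4963 J, P₂V₂ = 9738 J.
W = (4963 − 9738) / 0.6667 = -7163 J.
Work on gas = −W_by = 7163 J.

W ≈ 7160 J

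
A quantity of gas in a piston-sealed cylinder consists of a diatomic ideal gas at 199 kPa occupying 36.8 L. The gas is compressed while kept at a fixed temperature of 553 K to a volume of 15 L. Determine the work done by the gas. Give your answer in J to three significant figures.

W ≈ -6570 J

Isothermal: W = nRT ln(V₂/V₁) = P₁V₁ ln(V₂/V₁).
P₁V₁ = (199 kPa)(36.8 L) = 7323 J.
W = 7323 × ln(15/36.8) = 7323 × -0.8974
W_by_gas = -6572 J.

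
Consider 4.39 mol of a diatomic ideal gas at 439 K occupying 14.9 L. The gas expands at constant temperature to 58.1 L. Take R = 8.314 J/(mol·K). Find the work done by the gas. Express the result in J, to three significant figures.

W ≈ 21800 J

Isothermal: W = nRT ln(V₂/V₁).
W = (4.39)(8.314)(439) × ln(58.1/14.9)
  = 16023 × 1.361
W_by_gas = 21804 J.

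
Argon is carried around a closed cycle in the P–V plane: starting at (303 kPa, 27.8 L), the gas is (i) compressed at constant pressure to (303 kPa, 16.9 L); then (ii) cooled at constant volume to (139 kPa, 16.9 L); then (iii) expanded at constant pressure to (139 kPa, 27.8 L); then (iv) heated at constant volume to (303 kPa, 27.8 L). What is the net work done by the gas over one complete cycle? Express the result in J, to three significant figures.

Constant-volume legs do no work.
W(i) = (303)(16.9 − 27.8) = -3303 J; W(iii) = (139)(27.8 − 16.9) = 1515 J.
W_net = -3303 + 1515 = -1788 J (the counter-clockwise enclosed area).

W_net ≈ -1790 J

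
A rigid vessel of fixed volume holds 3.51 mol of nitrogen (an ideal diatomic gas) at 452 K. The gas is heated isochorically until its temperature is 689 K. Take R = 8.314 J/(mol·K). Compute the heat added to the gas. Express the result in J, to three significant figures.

Q ≈ 17300 J

Constant volume ⇒ W = 0, so Q = ΔU = nCᵥΔT with Cᵥ = 5R/2 = 20.79 J/(mol·K).
ΔU = (3.51)(20.79)(689 − 452) = 17290 J.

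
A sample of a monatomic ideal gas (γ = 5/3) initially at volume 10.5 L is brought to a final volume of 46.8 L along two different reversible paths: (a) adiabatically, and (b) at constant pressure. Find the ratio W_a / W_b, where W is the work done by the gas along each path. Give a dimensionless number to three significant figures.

W_a / W_b ≈ 0.274

Path (a) adiabatic: W = P₁V₁(1 − (V₁/V₂)^(γ−1))/(γ−1) → W_a/(P₁V₁) = 0.9462.
Path (b) isobaric: W = P₁(V₂ − V₁) → W_b/(P₁V₁) = 3.457.
W_a / W_b = 0.9462 / 3.457 = 0.2737.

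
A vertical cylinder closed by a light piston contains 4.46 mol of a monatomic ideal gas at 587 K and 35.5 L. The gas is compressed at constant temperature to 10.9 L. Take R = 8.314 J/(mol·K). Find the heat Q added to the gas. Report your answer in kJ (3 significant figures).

Isothermal ⇒ ΔU = 0, so Q = W = nRT ln(V₂/V₁).
Q = (4.46)(8.314)(587) ln(10.9/35.5) = 21766 × -1.181 = -25701 J.

Q ≈ -25.7 kJ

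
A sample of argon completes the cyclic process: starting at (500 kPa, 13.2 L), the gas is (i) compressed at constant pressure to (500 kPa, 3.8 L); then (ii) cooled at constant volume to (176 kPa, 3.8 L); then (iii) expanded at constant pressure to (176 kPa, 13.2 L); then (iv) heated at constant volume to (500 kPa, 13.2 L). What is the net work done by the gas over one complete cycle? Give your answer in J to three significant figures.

Constant-volume legs do no work.
W(i) = (500)(3.8 − 13.2) = -4700 J; W(iii) = (176)(13.2 − 3.8) = 1654 J.
W_net = -4700 + 1654 = -3046 J (the counter-clockwise enclosed area).

W_net ≈ -3050 J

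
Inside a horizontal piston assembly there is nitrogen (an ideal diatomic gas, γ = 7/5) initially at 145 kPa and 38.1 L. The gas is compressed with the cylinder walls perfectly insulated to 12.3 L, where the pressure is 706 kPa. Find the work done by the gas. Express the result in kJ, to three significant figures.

W ≈ -7.90 kJ

Adiabatic: W = (P₁V₁ − P₂V₂)/(γ − 1) with γ = 7/5.
P₁V₁ = 5524 J, P₂V₂ = 8684 J.
W = (5524 − 8684) / 0.4 = -7898 J.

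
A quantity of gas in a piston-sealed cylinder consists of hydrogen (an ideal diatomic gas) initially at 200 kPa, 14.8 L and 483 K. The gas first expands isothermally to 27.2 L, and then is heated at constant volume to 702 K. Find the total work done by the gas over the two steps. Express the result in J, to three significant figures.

Step 1 (isothermal): W = P₁V₁ ln(V₂/V₁) = (2960) ln(27.2/14.8) = 1801 J.
Step 2 (isochoric): W = 0 (constant volume).
W_total = 1801 + 0 = 1801 J.

W_total ≈ 1800 J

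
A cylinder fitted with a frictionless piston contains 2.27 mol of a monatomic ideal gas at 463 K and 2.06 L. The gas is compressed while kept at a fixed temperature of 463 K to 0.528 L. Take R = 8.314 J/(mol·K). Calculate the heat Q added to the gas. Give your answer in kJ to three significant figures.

Isothermal ⇒ ΔU = 0, so Q = W = nRT ln(V₂/V₁).
Q = (2.27)(8.314)(463) ln(0.528/2.06) = 8738 × -1.361 = -11896 J.

Q ≈ -11.9 kJ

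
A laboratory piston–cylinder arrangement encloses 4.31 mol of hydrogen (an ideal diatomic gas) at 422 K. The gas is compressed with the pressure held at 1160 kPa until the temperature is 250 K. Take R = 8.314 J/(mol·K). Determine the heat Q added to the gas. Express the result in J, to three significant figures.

Q ≈ -21600 J

Isobaric: W = nRΔT = (4.31)(8.314)(-172) = -6163 J.
ΔU = nCᵥΔT with Cᵥ = 5R/2: ΔU = (4.31)(20.79)(-172) = -15408 J.
Q = ΔU + W = -15408 − 6163 = -21572 J.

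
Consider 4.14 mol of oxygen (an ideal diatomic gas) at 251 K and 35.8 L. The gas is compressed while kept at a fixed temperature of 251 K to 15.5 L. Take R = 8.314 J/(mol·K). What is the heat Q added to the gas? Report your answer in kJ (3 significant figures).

Q ≈ -7.23 kJ

Isothermal ⇒ ΔU = 0, so Q = W = nRT ln(V₂/V₁).
Q = (4.14)(8.314)(251) ln(15.5/35.8) = 8639 × -0.8371 = -7232 J.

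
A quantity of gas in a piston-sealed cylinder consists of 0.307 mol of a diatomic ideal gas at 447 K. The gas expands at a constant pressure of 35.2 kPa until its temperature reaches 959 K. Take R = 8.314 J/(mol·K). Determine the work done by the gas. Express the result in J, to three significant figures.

Isobaric: W = P ΔV = nR ΔT.
W = (0.307)(8.314)(959 − 447) = 1307 J.

W ≈ 1310 J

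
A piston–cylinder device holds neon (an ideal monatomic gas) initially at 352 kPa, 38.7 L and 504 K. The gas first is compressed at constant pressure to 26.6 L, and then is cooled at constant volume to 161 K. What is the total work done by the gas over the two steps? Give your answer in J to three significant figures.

Step 1 (isobaric): W = PΔV = (352 kPa)(26.6 − 38.7 L) = -4259 J.
Step 2 (isochoric): W = 0 (constant volume).
W_total = -4259 + 0 = -4259 J.

W_total ≈ -4260 J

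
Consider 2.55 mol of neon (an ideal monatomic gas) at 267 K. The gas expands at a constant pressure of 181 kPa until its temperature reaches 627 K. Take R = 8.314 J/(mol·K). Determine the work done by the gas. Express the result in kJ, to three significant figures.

Isobaric: W = P ΔV = nR ΔT.
W = (2.55)(8.314)(627 − 267) = 7632 J.

W ≈ 7.63 kJ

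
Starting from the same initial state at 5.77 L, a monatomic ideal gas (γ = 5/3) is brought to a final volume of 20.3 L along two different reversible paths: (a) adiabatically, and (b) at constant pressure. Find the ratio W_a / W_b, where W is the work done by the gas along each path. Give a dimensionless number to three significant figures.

W_a / W_b ≈ 0.338

Path (a) adiabatic: W = P₁V₁(1 − (V₁/V₂)^(γ−1))/(γ−1) → W_a/(P₁V₁) = 0.8515.
Path (b) isobaric: W = P₁(V₂ − V₁) → W_b/(P₁V₁) = 2.518.
W_a / W_b = 0.8515 / 2.518 = 0.3382.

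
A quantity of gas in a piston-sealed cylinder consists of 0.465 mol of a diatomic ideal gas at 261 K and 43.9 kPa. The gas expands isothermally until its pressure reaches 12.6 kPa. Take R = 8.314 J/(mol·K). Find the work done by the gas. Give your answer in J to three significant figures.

Isothermal process: W = nRT ln(V₂/V₁) = nRT ln(P₁/P₂).
W = (0.465)(8.314)(261) × ln(43.9/12.6)
  = 1009 × ln(3.484) = 1009 × 1.248
W_by_gas = 1259 J.

W ≈ 1260 J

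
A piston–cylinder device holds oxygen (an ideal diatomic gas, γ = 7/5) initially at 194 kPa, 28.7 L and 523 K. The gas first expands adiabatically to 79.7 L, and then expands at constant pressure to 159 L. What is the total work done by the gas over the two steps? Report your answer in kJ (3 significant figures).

Step 1 (adiabatic): W = (P₁V₁ − P₂V₂)/(γ−1) = (5568 − 3700)/0.4 = 4668 J.
After step 1: P = 46.43 kPa, V = 79.7 L, T = 347.6 K.
Step 2 (isobaric): W = PΔV = (46.43 kPa)(159 − 79.7 L) = 3682 J.
W_total = 4668 + 3682 = 8350 J.

W_total ≈ 8.35 kJ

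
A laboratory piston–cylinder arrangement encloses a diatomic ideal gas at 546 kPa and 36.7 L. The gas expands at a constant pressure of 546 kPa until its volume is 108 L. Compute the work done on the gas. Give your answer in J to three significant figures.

Isobaric: W = P ΔV.
W = (546 kPa)(108 − 36.7 L) = (546)(71.3) = 38930 J.
Work on gas = −W_by = -38930 J.

W ≈ -38900 J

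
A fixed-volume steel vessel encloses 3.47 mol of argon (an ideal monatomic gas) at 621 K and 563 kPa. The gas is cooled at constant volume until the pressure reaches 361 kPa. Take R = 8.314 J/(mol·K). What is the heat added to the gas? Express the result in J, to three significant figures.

Q ≈ -9640 J

Constant volume ⇒ W = 0, so Q = ΔU = nCᵥΔT with Cᵥ = 3R/2 = 12.47 J/(mol·K).
At constant V, T₂/T₁ = P₂/P₁ ⇒ ΔT = T₁(P₂/P₁ − 1) = 621·(361/563 − 1) = -222.8 K.
ΔU = (3.47)(12.47)(-222.8) = -9642 J.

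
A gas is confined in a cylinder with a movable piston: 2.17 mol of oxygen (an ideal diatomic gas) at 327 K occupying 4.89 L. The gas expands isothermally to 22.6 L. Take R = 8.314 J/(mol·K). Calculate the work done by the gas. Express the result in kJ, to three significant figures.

Isothermal: W = nRT ln(V₂/V₁).
W = (2.17)(8.314)(327) × ln(22.6/4.89)
  = 5900 × 1.531
W_by_gas = 9031 J.

W ≈ 9.03 kJ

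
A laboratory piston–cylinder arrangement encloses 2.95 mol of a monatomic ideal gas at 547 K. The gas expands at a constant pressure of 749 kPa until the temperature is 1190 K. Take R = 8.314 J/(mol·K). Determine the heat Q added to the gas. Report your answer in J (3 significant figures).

Q ≈ 39400 J

Isobaric: W = nRΔT = (2.95)(8.314)(643) = 15770 J.
ΔU = nCᵥΔT with Cᵥ = 3R/2: ΔU = (2.95)(12.47)(643) = 23656 J.
Q = ΔU + W = 23656 + 15770 = 39426 J.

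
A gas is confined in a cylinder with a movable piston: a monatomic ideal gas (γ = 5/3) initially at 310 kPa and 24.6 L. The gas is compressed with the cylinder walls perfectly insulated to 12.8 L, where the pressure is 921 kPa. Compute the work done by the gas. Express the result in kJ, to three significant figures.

W ≈ -6.24 kJ

Adiabatic: W = (P₁V₁ − P₂V₂)/(γ − 1) with γ = 5/3.
P₁V₁ = 7626 J, P₂V₂ = 11789 J.
W = (7626 − 11789) / 0.6667 = -6244 J.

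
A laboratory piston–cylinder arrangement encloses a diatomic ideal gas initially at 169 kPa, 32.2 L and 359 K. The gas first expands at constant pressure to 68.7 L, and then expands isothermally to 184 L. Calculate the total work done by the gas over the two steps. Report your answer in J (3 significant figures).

W_total ≈ 17600 J

Step 1 (isobaric): W = PΔV = (169 kPa)(68.7 − 32.2 L) = 6168 J.
After step 1: P = 169 kPa, V = 68.7 L, T = 765.9 K.
Step 2 (isothermal): W = P₁V₁ ln(V₂/V₁) = (11610) ln(184/68.7) = 11438 J.
W_total = 6168 + 11438 = 17607 J.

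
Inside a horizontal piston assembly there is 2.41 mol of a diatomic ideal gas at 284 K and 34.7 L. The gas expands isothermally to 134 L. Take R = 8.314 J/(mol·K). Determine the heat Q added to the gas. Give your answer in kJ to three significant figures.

Q ≈ 7.69 kJ

Isothermal ⇒ ΔU = 0, so Q = W = nRT ln(V₂/V₁).
Q = (2.41)(8.314)(284) ln(134/34.7) = 5690 × 1.351 = 7688 J.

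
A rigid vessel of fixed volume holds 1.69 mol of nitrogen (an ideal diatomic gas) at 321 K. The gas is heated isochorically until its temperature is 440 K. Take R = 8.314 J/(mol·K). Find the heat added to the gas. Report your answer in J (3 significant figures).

Constant volume ⇒ W = 0, so Q = ΔU = nCᵥΔT with Cᵥ = 5R/2 = 20.79 J/(mol·K).
ΔU = (1.69)(20.79)(440 − 321) = 4180 J.

Q ≈ 4180 J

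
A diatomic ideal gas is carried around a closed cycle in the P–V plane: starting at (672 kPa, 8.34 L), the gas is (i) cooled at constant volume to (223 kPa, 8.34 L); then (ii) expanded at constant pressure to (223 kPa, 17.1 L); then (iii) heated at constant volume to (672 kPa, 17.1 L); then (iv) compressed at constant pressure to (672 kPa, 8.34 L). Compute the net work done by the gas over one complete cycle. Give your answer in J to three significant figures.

W_net ≈ -3930 J

Constant-volume legs do no work.
W(ii) = (223)(17.1 − 8.34) = 1953 J; W(iv) = (672)(8.34 − 17.1) = -5887 J.
W_net = 1953 − 5887 = -3933 J (the counter-clockwise enclosed area).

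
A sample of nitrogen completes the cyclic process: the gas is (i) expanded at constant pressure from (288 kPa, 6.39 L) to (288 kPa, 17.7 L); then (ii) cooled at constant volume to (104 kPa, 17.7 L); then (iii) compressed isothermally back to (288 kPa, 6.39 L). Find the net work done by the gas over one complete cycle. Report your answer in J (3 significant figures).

Leg (i): W = PΔV = (288)(17.7 − 6.39) = 3257 J.
Leg (ii): W = 0.
Leg (iii): W = PᵢVᵢ ln(V_f/Vᵢ) = (1841) ln(6.39/17.7) = -1875 J.
W_net = 3257 − 1875 = 1382 J.

W_net ≈ 1380 J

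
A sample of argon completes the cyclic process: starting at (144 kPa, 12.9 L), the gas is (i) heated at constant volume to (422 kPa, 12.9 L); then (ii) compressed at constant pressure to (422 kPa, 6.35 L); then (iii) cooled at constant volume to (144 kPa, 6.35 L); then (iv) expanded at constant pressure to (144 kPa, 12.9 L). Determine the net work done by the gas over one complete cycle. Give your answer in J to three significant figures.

W_net ≈ -1820 J

Constant-volume legs do no work.
W(ii) = (422)(6.35 − 12.9) = -2764 J; W(iv) = (144)(12.9 − 6.35) = 943.2 J.
W_net = -2764 + 943.2 = -1821 J (the counter-clockwise enclosed area).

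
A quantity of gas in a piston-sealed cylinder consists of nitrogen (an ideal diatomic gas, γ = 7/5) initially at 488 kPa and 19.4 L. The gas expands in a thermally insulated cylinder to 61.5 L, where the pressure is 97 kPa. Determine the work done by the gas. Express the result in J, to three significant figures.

W ≈ 8750 J

Adiabatic: W = (P₁V₁ − P₂V₂)/(γ − 1) with γ = 7/5.
P₁V₁ = 9467 J, P₂V₂ = 5966 J.
W = (9467 − 5966) / 0.4 = 8754 J.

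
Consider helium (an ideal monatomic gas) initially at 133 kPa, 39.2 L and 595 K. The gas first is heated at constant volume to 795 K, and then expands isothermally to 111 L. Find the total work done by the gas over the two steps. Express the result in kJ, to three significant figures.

W_total ≈ 7.25 kJ

Step 1 (isochoric): W = 0 (constant volume).
After step 1: P = 177.7 kPa (V unchanged).
Step 2 (isothermal): W = P₁V₁ ln(V₂/V₁) = (6966) ln(111/39.2) = 7251 J.
W_total = 0 + 7251 = 7251 J.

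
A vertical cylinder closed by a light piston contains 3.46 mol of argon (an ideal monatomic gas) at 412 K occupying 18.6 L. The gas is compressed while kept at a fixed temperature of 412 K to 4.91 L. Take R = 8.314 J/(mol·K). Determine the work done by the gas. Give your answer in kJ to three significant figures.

Isothermal: W = nRT ln(V₂/V₁).
W = (3.46)(8.314)(412) × ln(4.91/18.6)
  = 11852 × -1.332
W_by_gas = -15785 J.

W ≈ -15.8 kJ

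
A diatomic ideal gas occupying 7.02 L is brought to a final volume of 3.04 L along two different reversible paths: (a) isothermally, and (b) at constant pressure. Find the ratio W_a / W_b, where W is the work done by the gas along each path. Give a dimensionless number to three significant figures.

Path (a) isothermal: W = P₁V₁ ln(V₂/V₁) → W_a/(P₁V₁) = -0.8369.
Path (b) isobaric: W = P₁(V₂ − V₁) → W_b/(P₁V₁) = -0.567.
W_a / W_b = -0.8369 / -0.567 = 1.476.

W_a / W_b ≈ 1.48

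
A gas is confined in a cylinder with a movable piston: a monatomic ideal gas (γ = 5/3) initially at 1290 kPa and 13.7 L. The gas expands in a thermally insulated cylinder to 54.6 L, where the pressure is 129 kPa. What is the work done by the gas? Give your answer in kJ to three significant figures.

W ≈ 15.9 kJ

Adiabatic: W = (P₁V₁ − P₂V₂)/(γ − 1) with γ = 5/3.
P₁V₁ = 17673 J, P₂V₂ = 7043 J.
W = (17673 − 7043) / 0.6667 = 15944 J.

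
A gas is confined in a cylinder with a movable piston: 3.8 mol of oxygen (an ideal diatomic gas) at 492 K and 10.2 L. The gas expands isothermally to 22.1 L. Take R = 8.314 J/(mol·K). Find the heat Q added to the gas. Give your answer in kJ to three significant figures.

Isothermal ⇒ ΔU = 0, so Q = W = nRT ln(V₂/V₁).
Q = (3.8)(8.314)(492) ln(22.1/10.2) = 15544 × 0.7732 = 12018 J.

Q ≈ 12.0 kJ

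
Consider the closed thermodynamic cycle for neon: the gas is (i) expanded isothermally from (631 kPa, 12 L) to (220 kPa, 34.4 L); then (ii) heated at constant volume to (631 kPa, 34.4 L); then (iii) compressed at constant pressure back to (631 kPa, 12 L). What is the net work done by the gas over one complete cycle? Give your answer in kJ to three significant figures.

W_net ≈ -6.16 kJ

Leg (i): W = PᵢVᵢ ln(V_f/Vᵢ) = (7572) ln(34.4/12) = 7974 J.
Leg (ii): W = 0.
Leg (iii): W = PΔV = (631)(12 − 34.4) = -14134 J.
W_net = 7974 − 14134 = -6160 J.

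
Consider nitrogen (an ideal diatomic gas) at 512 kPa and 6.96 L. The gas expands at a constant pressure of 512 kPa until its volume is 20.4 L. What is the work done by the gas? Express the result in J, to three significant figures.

W ≈ 6880 J

Isobaric: W = P ΔV.
W = (512 kPa)(20.4 − 6.96 L) = (512)(13.44) = 6881 J.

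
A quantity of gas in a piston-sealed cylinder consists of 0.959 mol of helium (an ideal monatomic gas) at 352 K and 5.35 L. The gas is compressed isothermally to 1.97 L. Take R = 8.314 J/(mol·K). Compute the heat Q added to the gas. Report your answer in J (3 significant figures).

Isothermal ⇒ ΔU = 0, so Q = W = nRT ln(V₂/V₁).
Q = (0.959)(8.314)(352) ln(1.97/5.35) = 2807 × -0.9991 = -2804 J.

Q ≈ -2800 J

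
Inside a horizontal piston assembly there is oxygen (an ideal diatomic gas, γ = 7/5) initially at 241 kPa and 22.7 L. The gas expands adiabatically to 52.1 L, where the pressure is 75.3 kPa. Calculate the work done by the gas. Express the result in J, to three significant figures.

Adiabatic: W = (P₁V₁ − P₂V₂)/(γ − 1) with γ = 7/5.
P₁V₁ = 5471 J, P₂V₂ = 3923 J.
W = (5471 − 3923) / 0.4 = 3869 J.

W ≈ 3870 J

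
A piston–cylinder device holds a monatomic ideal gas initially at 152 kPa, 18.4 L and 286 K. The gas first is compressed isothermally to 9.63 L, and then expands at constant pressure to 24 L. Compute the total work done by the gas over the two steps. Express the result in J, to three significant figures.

W_total ≈ 2360 J

Step 1 (isothermal): W = P₁V₁ ln(V₂/V₁) = (2797) ln(9.63/18.4) = -1811 J.
After step 1: P = 290.4 kPa, V = 9.63 L, T = 286 K.
Step 2 (isobaric): W = PΔV = (290.4 kPa)(24 − 9.63 L) = 4173 J.
W_total = -1811 + 4173 = 2363 J.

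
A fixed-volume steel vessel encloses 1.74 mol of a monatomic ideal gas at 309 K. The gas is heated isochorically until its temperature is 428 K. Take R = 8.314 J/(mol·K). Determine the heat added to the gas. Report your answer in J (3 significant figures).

Q ≈ 2580 J

Constant volume ⇒ W = 0, so Q = ΔU = nCᵥΔT with Cᵥ = 3R/2 = 12.47 J/(mol·K).
ΔU = (1.74)(12.47)(428 − 309) = 2582 J.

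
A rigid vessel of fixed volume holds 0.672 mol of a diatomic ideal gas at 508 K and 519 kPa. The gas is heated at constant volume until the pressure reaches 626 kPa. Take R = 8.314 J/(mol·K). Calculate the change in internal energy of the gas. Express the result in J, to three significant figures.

Constant volume ⇒ W = 0, so Q = ΔU = nCᵥΔT with Cᵥ = 5R/2 = 20.79 J/(mol·K).
At constant V, T₂/T₁ = P₂/P₁ ⇒ ΔT = T₁(P₂/P₁ − 1) = 508·(626/519 − 1) = 104.7 K.
ΔU = (0.672)(20.79)(104.7) = 1463 J.

ΔU ≈ 1460 J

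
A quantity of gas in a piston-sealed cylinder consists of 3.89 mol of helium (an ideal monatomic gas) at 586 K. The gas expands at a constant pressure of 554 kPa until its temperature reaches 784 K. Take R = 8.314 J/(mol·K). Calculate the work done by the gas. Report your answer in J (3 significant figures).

Isobaric: W = P ΔV = nR ΔT.
W = (3.89)(8.314)(784 − 586) = 6404 J.

W ≈ 6400 J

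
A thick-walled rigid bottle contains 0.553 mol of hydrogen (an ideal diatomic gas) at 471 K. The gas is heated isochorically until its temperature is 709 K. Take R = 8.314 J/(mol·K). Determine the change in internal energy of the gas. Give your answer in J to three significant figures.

Constant volume ⇒ W = 0, so Q = ΔU = nCᵥΔT with Cᵥ = 5R/2 = 20.79 J/(mol·K).
ΔU = (0.553)(20.79)(709 − 471) = 2736 J.

ΔU ≈ 2740 J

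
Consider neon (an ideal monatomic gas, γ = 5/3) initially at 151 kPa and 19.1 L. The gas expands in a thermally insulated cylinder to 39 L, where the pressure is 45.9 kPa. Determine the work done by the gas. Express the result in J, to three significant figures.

W ≈ 1640 J

Adiabatic: W = (P₁V₁ − P₂V₂)/(γ − 1) with γ = 5/3.
P₁V₁ = 2884 J, P₂V₂ = 1790 J.
W = (2884 − 1790) / 0.6667 = 1641 J.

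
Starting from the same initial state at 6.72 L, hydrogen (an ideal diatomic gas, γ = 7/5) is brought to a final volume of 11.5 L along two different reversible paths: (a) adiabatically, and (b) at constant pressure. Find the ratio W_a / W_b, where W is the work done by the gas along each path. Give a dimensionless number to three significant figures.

Path (a) adiabatic: W = P₁V₁(1 − (V₁/V₂)^(γ−1))/(γ−1) → W_a/(P₁V₁) = 0.4835.
Path (b) isobaric: W = P₁(V₂ − V₁) → W_b/(P₁V₁) = 0.7113.
W_a / W_b = 0.4835 / 0.7113 = 0.6797.

W_a / W_b ≈ 0.680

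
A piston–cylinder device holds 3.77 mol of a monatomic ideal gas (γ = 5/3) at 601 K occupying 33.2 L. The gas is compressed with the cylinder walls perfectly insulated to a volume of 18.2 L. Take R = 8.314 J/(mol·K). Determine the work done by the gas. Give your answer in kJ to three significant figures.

Adiabatic: TV^(γ−1) = const with γ = 5/3.
T₂ = T₁ (V₁/V₂)^(γ−1) = 601 × (33.2/18.2)^0.667 = 601 × 1.493 = 897.3 K.
W_by = nCᵥ(T₁ − T₂) = (3.77)(12.47)(601 − 897.3) = -13929 J.

W ≈ -13.9 kJ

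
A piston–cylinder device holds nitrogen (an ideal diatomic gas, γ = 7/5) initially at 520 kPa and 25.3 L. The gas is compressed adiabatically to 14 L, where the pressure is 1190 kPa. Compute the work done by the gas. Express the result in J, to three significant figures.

Adiabatic: W = (P₁V₁ − P₂V₂)/(γ − 1) with γ = 7/5.
P₁V₁ = 13156 J, P₂V₂ = 16660 J.
W = (13156 − 16660) / 0.4 = -8760 J.

W ≈ -8760 J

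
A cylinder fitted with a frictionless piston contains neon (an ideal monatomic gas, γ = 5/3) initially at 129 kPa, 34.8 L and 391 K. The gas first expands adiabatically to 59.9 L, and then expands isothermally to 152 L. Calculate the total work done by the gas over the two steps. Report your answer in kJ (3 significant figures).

W_total ≈ 4.96 kJ

Step 1 (adiabatic): W = (P₁V₁ − P₂V₂)/(γ−1) = (4489 − 3126)/0.667 = 2045 J.
After step 1: P = 52.18 kPa, V = 59.9 L, T = 272.2 K.
Step 2 (isothermal): W = P₁V₁ ln(V₂/V₁) = (3126) ln(152/59.9) = 2911 J.
W_total = 2045 + 2911 = 4956 J.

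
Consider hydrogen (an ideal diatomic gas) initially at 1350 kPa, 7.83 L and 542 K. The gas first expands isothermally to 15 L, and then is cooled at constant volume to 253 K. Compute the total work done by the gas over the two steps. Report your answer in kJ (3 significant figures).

W_total ≈ 6.87 kJ

Step 1 (isothermal): W = P₁V₁ ln(V₂/V₁) = (10570) ln(15/7.83) = 6872 J.
Step 2 (isochoric): W = 0 (constant volume).
W_total = 6872 + 0 = 6872 J.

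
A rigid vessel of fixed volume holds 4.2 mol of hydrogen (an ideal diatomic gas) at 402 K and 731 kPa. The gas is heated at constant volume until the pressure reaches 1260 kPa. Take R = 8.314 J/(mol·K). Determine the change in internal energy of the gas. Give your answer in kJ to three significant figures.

ΔU ≈ 25.4 kJ

Constant volume ⇒ W = 0, so Q = ΔU = nCᵥΔT with Cᵥ = 5R/2 = 20.79 J/(mol·K).
At constant V, T₂/T₁ = P₂/P₁ ⇒ ΔT = T₁(P₂/P₁ − 1) = 402·(1260/731 − 1) = 290.9 K.
ΔU = (4.2)(20.79)(290.9) = 25396 J.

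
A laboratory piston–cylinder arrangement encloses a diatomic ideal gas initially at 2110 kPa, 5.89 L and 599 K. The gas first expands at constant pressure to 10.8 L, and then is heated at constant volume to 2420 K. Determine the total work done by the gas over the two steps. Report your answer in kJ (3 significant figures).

W_total ≈ 10.4 kJ

Step 1 (isobaric): W = PΔV = (2110 kPa)(10.8 − 5.89 L) = 10360 J.
Step 2 (isochoric): W = 0 (constant volume).
W_total = 10360 + 0 = 10360 J.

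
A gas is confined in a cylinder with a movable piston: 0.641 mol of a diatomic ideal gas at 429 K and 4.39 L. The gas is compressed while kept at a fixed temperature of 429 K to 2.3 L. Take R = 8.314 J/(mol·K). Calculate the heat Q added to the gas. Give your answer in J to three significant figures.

Q ≈ -1480 J

Isothermal ⇒ ΔU = 0, so Q = W = nRT ln(V₂/V₁).
Q = (0.641)(8.314)(429) ln(2.3/4.39) = 2286 × -0.6464 = -1478 J.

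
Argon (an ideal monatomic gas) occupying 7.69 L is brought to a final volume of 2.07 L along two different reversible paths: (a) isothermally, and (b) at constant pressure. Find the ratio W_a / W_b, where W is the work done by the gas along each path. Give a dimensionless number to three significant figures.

Path (a) isothermal: W = P₁V₁ ln(V₂/V₁) → W_a/(P₁V₁) = -1.312.
Path (b) isobaric: W = P₁(V₂ − V₁) → W_b/(P₁V₁) = -0.7308.
W_a / W_b = -1.312 / -0.7308 = 1.796.

W_a / W_b ≈ 1.80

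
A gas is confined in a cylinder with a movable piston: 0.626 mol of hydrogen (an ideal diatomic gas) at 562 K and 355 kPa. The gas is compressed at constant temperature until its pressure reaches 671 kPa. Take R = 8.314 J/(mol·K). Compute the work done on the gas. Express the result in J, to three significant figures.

Isothermal process: W = nRT ln(V₂/V₁) = nRT ln(P₁/P₂).
W = (0.626)(8.314)(562) × ln(355/671)
  = 2925 × ln(0.5291) = 2925 × -0.6367
W_by_gas = -1862 J; work on gas = −W_by = 1862 J.

W ≈ 1860 J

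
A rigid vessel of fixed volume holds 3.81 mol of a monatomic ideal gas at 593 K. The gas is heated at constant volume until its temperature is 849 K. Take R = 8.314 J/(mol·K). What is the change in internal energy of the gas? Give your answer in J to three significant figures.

ΔU ≈ 12200 J

Constant volume ⇒ W = 0, so Q = ΔU = nCᵥΔT with Cᵥ = 3R/2 = 12.47 J/(mol·K).
ΔU = (3.81)(12.47)(849 − 593) = 12164 J.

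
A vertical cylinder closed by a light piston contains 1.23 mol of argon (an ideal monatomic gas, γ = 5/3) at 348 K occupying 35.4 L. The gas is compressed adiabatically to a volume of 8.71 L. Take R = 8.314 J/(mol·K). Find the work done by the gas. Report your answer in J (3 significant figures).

Adiabatic: TV^(γ−1) = const with γ = 5/3.
T₂ = T₁ (V₁/V₂)^(γ−1) = 348 × (35.4/8.71)^0.667 = 348 × 2.547 = 886.3 K.
W_by = nCᵥ(T₁ − T₂) = (1.23)(12.47)(348 − 886.3) = -8257 J.

W ≈ -8260 J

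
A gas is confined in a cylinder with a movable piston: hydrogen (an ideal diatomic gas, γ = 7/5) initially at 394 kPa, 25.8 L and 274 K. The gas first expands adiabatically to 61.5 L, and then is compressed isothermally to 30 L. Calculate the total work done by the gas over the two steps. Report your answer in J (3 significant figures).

W_total ≈ 2300 J

Step 1 (adiabatic): W = (P₁V₁ − P₂V₂)/(γ−1) = (10165 − 7181)/0.4 = 7459 J.
After step 1: P = 116.8 kPa, V = 61.5 L, T = 193.6 K.
Step 2 (isothermal): W = P₁V₁ ln(V₂/V₁) = (7181) ln(30/61.5) = -5155 J.
W_total = 7459 − 5155 = 2304 J.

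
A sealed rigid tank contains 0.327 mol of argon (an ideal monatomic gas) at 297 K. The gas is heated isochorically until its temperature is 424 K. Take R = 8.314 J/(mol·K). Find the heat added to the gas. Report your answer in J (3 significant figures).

Q ≈ 518 J

Constant volume ⇒ W = 0, so Q = ΔU = nCᵥΔT with Cᵥ = 3R/2 = 12.47 J/(mol·K).
ΔU = (0.327)(12.47)(424 − 297) = 517.9 J.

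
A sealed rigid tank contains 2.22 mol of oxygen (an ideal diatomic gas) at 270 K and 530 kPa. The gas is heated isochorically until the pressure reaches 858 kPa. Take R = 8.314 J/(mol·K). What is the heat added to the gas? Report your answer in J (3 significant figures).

Constant volume ⇒ W = 0, so Q = ΔU = nCᵥΔT with Cᵥ = 5R/2 = 20.79 J/(mol·K).
At constant V, T₂/T₁ = P₂/P₁ ⇒ ΔT = T₁(P₂/P₁ − 1) = 270·(858/530 − 1) = 167.1 K.
ΔU = (2.22)(20.79)(167.1) = 7710 J.

Q ≈ 7710 J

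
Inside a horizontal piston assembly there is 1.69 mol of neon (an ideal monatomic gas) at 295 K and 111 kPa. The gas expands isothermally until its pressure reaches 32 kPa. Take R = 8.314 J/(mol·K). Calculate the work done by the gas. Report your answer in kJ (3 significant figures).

Isothermal process: W = nRT ln(V₂/V₁) = nRT ln(P₁/P₂).
W = (1.69)(8.314)(295) × ln(111/32)
  = 4145 × ln(3.469) = 4145 × 1.244
W_by_gas = 5155 J.

W ≈ 5.16 kJ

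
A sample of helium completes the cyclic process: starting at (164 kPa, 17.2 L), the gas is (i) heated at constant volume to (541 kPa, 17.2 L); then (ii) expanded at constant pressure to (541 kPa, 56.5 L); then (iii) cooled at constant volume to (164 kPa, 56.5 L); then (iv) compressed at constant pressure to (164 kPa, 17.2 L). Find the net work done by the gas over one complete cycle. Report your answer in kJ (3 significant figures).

W_net ≈ 14.8 kJ

Constant-volume legs do no work.
W(ii) = (541)(56.5 − 17.2) = 21261 J; W(iv) = (164)(17.2 − 56.5) = -6445 J.
W_net = 21261 − 6445 = 14816 J (the clockwise enclosed area).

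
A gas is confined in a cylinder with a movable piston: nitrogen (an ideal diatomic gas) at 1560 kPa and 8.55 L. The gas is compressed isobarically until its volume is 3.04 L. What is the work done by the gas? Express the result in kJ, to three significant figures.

Isobaric: W = P ΔV.
W = (1560 kPa)(3.04 − 8.55 L) = (1560)(-5.51) = -8596 J.

W ≈ -8.60 kJ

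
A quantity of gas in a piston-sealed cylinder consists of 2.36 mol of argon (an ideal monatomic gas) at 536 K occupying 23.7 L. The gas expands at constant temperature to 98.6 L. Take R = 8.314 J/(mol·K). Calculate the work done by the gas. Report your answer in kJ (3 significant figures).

W ≈ 15.0 kJ

Isothermal: W = nRT ln(V₂/V₁).
W = (2.36)(8.314)(536) × ln(98.6/23.7)
  = 10517 × 1.426
W_by_gas = 14993 J.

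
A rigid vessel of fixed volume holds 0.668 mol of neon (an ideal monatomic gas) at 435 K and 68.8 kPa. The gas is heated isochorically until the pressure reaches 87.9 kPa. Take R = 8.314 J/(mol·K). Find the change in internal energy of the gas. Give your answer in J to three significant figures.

ΔU ≈ 1010 J

Constant volume ⇒ W = 0, so Q = ΔU = nCᵥΔT with Cᵥ = 3R/2 = 12.47 J/(mol·K).
At constant V, T₂/T₁ = P₂/P₁ ⇒ ΔT = T₁(P₂/P₁ − 1) = 435·(87.9/68.8 − 1) = 120.8 K.
ΔU = (0.668)(12.47)(120.8) = 1006 J.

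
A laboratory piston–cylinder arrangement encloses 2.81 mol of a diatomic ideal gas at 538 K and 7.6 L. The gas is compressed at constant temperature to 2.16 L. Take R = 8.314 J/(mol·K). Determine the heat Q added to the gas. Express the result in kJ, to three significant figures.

Q ≈ -15.8 kJ

Isothermal ⇒ ΔU = 0, so Q = W = nRT ln(V₂/V₁).
Q = (2.81)(8.314)(538) ln(2.16/7.6) = 12569 × -1.258 = -15812 J.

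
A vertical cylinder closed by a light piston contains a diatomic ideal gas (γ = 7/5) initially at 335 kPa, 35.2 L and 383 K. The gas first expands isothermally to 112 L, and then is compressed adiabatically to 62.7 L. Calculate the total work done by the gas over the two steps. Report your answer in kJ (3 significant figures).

Step 1 (isothermal): W = P₁V₁ ln(V₂/V₁) = (11792) ln(112/35.2) = 13649 J.
After step 1: P = 105.3 kPa, V = 112 L, T = 383 K.
Step 2 (adiabatic): W = (P₁V₁ − P₂V₂)/(γ−1) = (11792 − 14872)/0.4 = -7700 J.
W_total = 13649 − 7700 = 5949 J.

W_total ≈ 5.95 kJ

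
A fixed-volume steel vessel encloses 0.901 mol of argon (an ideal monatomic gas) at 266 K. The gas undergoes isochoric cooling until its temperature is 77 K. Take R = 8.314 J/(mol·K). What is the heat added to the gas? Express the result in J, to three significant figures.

Constant volume ⇒ W = 0, so Q = ΔU = nCᵥΔT with Cᵥ = 3R/2 = 12.47 J/(mol·K).
ΔU = (0.901)(12.47)(77 − 266) = -2124 J.

Q ≈ -2120 J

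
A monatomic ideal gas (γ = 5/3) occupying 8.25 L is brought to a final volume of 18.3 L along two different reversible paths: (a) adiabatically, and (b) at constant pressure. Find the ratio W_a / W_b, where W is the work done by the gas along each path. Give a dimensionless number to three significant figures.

W_a / W_b ≈ 0.507

Path (a) adiabatic: W = P₁V₁(1 − (V₁/V₂)^(γ−1))/(γ−1) → W_a/(P₁V₁) = 0.6181.
Path (b) isobaric: W = P₁(V₂ − V₁) → W_b/(P₁V₁) = 1.218.
W_a / W_b = 0.6181 / 1.218 = 0.5074.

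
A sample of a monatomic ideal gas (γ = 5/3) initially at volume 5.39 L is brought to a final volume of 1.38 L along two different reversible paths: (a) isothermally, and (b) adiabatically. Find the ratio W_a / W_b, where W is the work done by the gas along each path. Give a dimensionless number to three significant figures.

W_a / W_b ≈ 0.614

Path (a) isothermal: W = P₁V₁ ln(V₂/V₁) → W_a/(P₁V₁) = -1.362.
Path (b) adiabatic: W = P₁V₁(1 − (V₁/V₂)^(γ−1))/(γ−1) → W_b/(P₁V₁) = -2.22.
W_a / W_b = -1.362 / -2.22 = 0.6137.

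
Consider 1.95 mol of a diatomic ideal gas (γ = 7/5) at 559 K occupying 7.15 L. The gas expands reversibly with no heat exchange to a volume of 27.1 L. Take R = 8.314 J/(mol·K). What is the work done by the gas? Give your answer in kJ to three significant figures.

Adiabatic: TV^(γ−1) = const with γ = 7/5.
T₂ = T₁ (V₁/V₂)^(γ−1) = 559 × (7.15/27.1)^0.4 = 559 × 0.5869 = 328.1 K.
W_by = nCᵥ(T₁ − T₂) = (1.95)(20.79)(559 − 328.1) = 9360 J.

W ≈ 9.36 kJ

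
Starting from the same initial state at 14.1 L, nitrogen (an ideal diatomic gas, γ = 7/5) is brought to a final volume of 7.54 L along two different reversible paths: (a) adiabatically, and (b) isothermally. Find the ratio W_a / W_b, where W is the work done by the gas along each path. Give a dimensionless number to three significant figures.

W_a / W_b ≈ 1.14

Path (a) adiabatic: W = P₁V₁(1 − (V₁/V₂)^(γ−1))/(γ−1) → W_a/(P₁V₁) = -0.7113.
Path (b) isothermal: W = P₁V₁ ln(V₂/V₁) → W_b/(P₁V₁) = -0.626.
W_a / W_b = -0.7113 / -0.626 = 1.136.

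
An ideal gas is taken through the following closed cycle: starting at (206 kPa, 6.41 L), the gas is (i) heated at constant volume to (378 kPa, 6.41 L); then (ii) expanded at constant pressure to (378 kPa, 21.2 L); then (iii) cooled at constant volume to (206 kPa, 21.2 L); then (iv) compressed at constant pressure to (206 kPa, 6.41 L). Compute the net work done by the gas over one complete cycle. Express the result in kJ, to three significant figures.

W_net ≈ 2.54 kJ

Constant-volume legs do no work.
W(ii) = (378)(21.2 − 6.41) = 5591 J; W(iv) = (206)(6.41 − 21.2) = -3047 J.
W_net = 5591 − 3047 = 2544 J (the clockwise enclosed area).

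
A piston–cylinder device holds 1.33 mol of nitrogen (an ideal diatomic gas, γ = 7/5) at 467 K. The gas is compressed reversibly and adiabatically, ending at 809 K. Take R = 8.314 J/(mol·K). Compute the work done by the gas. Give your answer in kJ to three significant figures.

Adiabatic ⇒ Q = 0, so W_by = −ΔU = nCᵥ(T₁ − T₂).
Cᵥ = 5R/2 = 20.79 J/(mol·K).
W = (1.33)(20.79)(467 − 809) = -9454 J.

W ≈ -9.45 kJ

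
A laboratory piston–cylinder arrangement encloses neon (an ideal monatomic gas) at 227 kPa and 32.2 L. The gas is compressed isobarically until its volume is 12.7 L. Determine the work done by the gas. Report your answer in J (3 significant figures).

Isobaric: W = P ΔV.
W = (227 kPa)(12.7 − 32.2 L) = (227)(-19.5) = -4427 J.

W ≈ -4430 J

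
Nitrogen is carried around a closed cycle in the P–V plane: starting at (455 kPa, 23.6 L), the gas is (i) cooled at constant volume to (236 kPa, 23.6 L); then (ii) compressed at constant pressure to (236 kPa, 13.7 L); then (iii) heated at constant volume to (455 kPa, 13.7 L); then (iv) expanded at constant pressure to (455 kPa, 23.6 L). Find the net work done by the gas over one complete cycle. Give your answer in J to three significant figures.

W_net ≈ 2170 J

Constant-volume legs do no work.
W(ii) = (236)(13.7 − 23.6) = -2336 J; W(iv) = (455)(23.6 − 13.7) = 4505 J.
W_net = -2336 + 4505 = 2168 J (the clockwise enclosed area).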